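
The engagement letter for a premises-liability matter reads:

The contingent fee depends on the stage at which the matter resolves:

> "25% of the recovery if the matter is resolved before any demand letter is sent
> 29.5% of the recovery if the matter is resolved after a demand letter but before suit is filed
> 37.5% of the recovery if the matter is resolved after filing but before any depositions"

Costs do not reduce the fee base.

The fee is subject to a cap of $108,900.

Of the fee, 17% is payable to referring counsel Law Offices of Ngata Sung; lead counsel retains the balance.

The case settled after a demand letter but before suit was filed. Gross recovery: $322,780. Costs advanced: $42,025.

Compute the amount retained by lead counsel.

Fee base is the gross recovery, $322,780; costs are reimbursed separately.
The matter settled after a demand letter but before suit was filed, so the 29.5% rate applies.
$322,780 × 29.5% = $95,220.10
$95,220.10 is under the $108,900 cap.
Referral share: 17% of $95,220.10 = $16,187.42; lead counsel retains $95,220.10 − $16,187.42 = $79,032.68.

$79,032.68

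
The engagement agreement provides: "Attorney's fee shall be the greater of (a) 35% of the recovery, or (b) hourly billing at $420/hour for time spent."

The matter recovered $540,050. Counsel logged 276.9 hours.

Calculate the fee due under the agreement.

$189,017.50

(a) 35% of $540,050 = $189,017.50
(b) 276.9 × $420 = $116,298.00
The greater is (a): $189,017.50.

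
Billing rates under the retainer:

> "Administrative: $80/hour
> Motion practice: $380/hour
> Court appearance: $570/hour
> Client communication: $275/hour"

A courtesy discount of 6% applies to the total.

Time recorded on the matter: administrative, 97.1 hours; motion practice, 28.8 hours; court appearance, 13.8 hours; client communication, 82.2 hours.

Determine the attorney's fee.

Administrative: 97.1 × $80 = $7,768.00
Motion practice: 28.8 × $380 = $10,944.00
Court appearance: 13.8 × $570 = $7,866.00
Client communication: 82.2 × $275 = $22,605.00
Subtotal: $49,183.00
Less 6% discount: −$2,950.98
Total: $49,183.00 − $2,950.98 = $46,232.02

$46,232.02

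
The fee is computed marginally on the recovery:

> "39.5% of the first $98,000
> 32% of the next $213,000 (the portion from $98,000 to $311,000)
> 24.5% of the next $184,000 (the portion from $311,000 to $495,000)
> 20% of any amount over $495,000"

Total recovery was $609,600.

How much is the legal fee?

First $98,000 at 39.5% = $38,710.00
Next $213,000 at 32% = $68,160.00
Next $184,000 at 24.5% = $45,080.00
Remaining $114,600 at 20% = $22,920.00
Fee: $38,710.00 + $68,160.00 + $45,080.00 + $22,920.00 = $174,870.00

$174,870.00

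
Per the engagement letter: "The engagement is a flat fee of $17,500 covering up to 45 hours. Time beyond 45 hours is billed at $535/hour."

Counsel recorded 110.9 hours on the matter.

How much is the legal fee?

Flat fee: $17,500.00
Excess hours: 110.9 − 45 = 65.9
Overrun: 65.9 × $535 = $35,256.50
Total: $17,500.00 + $35,256.50 = $52,756.50

$52,756.50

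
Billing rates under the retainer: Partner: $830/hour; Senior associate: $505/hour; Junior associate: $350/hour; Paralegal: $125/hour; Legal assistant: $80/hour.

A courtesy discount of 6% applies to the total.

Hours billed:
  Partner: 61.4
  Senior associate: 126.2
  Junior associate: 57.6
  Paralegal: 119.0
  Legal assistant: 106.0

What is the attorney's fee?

$148,715.52

Partner: 61.4 × $830 = $50,962.00
Senior associate: 126.2 × $505 = $63,731.00
Junior associate: 57.6 × $350 = $20,160.00
Paralegal: 119.0 × $125 = $14,875.00
Legal assistant: 106.0 × $80 = $8,480.00
Subtotal: $158,208.00
Less 6% discount: −$9,492.48
Total: $158,208.00 − $9,492.48 = $148,715.52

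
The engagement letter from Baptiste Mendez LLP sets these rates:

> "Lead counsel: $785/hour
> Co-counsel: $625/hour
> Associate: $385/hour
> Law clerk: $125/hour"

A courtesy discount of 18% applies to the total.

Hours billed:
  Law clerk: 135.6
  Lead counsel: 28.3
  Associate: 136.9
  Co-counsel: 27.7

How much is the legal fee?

Lead counsel: 28.3 × $785 = $22,215.50
Co-counsel: 27.7 × $625 = $17,312.50
Associate: 136.9 × $385 = $52,706.50
Law clerk: 135.6 × $125 = $16,950.00
Subtotal: $109,184.50
Less 18% discount: −$19,653.21
Total: $109,184.50 − $19,653.21 = $89,531.29

$89,531.29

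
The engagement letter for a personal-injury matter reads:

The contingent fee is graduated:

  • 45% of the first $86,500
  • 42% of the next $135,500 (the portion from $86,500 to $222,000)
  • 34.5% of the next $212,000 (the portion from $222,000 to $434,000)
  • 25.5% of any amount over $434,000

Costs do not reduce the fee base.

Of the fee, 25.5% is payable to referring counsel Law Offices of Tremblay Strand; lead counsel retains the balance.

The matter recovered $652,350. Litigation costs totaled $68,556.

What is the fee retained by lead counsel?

Fee base is the gross recovery, $652,350; costs are reimbursed separately.
First $86,500 at 45% = $38,925.00
Next $135,500 at 42% = $56,910.00
Next $212,000 at 34.5% = $73,140.00
Remaining $218,350 at 25.5% = $55,679.25
Fee: $38,925.00 + $56,910.00 + $73,140.00 + $55,679.25 = $224,654.25
Referral share: 25.5% of $224,654.25 = $57,286.83; lead counsel retains $224,654.25 − $57,286.83 = $167,367.42.

$167,367.42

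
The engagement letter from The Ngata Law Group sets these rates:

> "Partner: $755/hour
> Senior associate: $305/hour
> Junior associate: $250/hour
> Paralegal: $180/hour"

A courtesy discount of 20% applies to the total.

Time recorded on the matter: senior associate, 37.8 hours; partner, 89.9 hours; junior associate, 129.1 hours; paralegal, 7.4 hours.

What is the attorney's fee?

Partner: 89.9 × $755 = $67,874.50
Senior associate: 37.8 × $305 = $11,529.00
Junior associate: 129.1 × $250 = $32,275.00
Paralegal: 7.4 × $180 = $1,332.00
Subtotal: $113,010.50
Less 20% discount: −$22,602.10
Total: $113,010.50 − $22,602.10 = $90,408.40

$90,408.40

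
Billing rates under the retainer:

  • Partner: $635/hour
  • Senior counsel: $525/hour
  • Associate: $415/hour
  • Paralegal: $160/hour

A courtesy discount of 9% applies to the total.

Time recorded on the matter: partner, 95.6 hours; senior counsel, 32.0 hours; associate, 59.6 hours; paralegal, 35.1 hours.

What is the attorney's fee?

Partner: 95.6 × $635 = $60,706.00
Senior counsel: 32.0 × $525 = $16,800.00
Associate: 59.6 × $415 = $24,734.00
Paralegal: 35.1 × $160 = $5,616.00
Subtotal: $107,856.00
Less 9% discount: −$9,707.04
Total: $107,856.00 − $9,707.04 = $98,148.96

$98,148.96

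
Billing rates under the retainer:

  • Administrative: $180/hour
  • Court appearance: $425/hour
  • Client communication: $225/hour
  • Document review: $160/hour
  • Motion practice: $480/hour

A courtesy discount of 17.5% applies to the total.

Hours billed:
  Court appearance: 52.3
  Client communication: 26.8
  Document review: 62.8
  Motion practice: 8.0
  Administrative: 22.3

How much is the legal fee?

Administrative: 22.3 × $180 = $4,014.00
Court appearance: 52.3 × $425 = $22,227.50
Client communication: 26.8 × $225 = $6,030.00
Document review: 62.8 × $160 = $10,048.00
Motion practice: 8.0 × $480 = $3,840.00
Subtotal: $46,159.50
Less 17.5% discount: −$8,077.91
Total: $46,159.50 − $8,077.91 = $38,081.59

$38,081.59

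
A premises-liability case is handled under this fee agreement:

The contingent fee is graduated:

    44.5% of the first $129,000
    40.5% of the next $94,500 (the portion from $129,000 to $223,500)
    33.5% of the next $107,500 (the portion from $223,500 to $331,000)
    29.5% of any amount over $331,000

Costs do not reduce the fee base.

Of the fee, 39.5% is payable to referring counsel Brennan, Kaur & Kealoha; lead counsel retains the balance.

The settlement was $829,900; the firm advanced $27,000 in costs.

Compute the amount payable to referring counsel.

$110,151.87

Fee base is the gross recovery, $829,900; costs are reimbursed separately.
First $129,000 at 44.5% = $57,405.00
Next $94,500 at 40.5% = $38,272.50
Next $107,500 at 33.5% = $36,012.50
Remaining $498,900 at 29.5% = $147,175.50
Fee: $57,405.00 + $38,272.50 + $36,012.50 + $147,175.50 = $278,865.50
Referral share: 39.5% of $278,865.50 = $110,151.87; lead counsel retains $278,865.50 − $110,151.87 = $168,713.63.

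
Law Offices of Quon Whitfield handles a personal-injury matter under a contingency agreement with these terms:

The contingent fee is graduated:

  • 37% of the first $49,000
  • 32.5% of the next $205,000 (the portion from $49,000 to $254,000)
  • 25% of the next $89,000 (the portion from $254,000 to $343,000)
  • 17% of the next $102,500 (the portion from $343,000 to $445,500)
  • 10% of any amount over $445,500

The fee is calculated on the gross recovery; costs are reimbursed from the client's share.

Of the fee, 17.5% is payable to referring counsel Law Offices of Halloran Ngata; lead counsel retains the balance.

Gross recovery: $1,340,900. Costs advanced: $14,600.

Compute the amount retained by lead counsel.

Fee base is the gross recovery, $1,340,900; costs are reimbursed separately.
First $49,000 at 37% = $18,130.00
Next $205,000 at 32.5% = $66,625.00
Next $89,000 at 25% = $22,250.00
Next $102,500 at 17% = $17,425.00
Remaining $895,400 at 10% = $89,540.00
Fee: $18,130.00 + $66,625.00 + $22,250.00 + $17,425.00 + $89,540.00 = $213,970.00
Referral share: 17.5% of $213,970.00 = $37,444.75; lead counsel retains $213,970.00 − $37,444.75 = $176,525.25.

$176,525.25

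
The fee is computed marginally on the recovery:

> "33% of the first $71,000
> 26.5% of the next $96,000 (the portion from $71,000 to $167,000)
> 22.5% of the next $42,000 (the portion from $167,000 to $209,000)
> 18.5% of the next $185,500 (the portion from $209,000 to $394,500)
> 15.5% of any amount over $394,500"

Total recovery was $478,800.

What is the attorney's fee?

$105,704.00

First $71,000 at 33% = $23,430.00
Next $96,000 at 26.5% = $25,440.00
Next $42,000 at 22.5% = $9,450.00
Next $185,500 at 18.5% = $34,317.50
Remaining $84,300 at 15.5% = $13,066.50
Fee: $23,430.00 + $25,440.00 + $9,450.00 + $34,317.50 + $13,066.50 = $105,704.00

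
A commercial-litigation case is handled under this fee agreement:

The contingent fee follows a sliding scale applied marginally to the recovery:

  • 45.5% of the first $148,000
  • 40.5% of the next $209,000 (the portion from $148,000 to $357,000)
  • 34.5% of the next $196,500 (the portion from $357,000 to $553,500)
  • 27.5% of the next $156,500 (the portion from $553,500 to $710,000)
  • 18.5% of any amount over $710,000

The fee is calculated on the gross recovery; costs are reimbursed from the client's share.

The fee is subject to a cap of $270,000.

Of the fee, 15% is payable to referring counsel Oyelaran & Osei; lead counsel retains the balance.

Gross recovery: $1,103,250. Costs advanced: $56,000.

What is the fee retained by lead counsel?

Fee base is the gross recovery, $1,103,250; costs are reimbursed separately.
First $148,000 at 45.5% = $67,340.00
Next $209,000 at 40.5% = $84,645.00
Next $196,500 at 34.5% = $67,792.50
Next $156,500 at 27.5% = $43,037.50
Remaining $393,250 at 18.5% = $72,751.25
Fee: $67,340.00 + $84,645.00 + $67,792.50 + $43,037.50 + $72,751.25 = $335,566.25
$335,566.25 exceeds the $270,000 cap, so the fee is capped at $270,000.00.
Referral share: 15% of $270,000.00 = $40,500.00; lead counsel retains $270,000.00 − $40,500.00 = $229,500.00.

$229,500.00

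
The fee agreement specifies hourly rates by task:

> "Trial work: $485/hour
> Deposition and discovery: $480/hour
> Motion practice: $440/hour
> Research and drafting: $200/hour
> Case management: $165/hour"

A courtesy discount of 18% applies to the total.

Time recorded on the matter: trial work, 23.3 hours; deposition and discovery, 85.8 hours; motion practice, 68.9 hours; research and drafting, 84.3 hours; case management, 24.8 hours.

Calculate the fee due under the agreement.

$85,077.05

Trial work: 23.3 × $485 = $11,300.50
Deposition and discovery: 85.8 × $480 = $41,184.00
Motion practice: 68.9 × $440 = $30,316.00
Research and drafting: 84.3 × $200 = $16,860.00
Case management: 24.8 × $165 = $4,092.00
Subtotal: $103,752.50
Less 18% discount: −$18,675.45
Total: $103,752.50 − $18,675.45 = $85,077.05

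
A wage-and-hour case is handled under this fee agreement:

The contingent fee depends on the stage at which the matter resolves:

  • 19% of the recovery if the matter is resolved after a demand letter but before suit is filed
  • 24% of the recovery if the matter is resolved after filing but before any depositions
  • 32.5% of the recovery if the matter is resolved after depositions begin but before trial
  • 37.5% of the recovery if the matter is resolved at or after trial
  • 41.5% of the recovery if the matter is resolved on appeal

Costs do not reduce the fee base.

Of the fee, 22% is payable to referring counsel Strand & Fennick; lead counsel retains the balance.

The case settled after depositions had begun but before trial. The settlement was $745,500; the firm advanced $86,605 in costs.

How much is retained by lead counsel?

Fee base is the gross recovery, $745,500; costs are reimbursed separately.
The matter settled after depositions had begun but before trial, so the 32.5% rate applies.
$745,500 × 32.5% = $242,287.50
Referral share: 22% of $242,287.50 = $53,303.25; lead counsel retains $242,287.50 − $53,303.25 = $188,984.25.

$188,984.25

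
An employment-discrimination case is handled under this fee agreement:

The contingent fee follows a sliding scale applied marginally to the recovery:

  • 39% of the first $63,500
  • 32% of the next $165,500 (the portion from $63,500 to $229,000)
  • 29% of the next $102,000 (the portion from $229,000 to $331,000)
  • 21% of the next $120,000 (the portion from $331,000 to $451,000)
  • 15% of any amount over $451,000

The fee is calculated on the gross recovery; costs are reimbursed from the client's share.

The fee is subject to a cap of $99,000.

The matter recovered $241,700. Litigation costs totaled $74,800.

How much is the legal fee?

$81,408.00

Fee base is the gross recovery, $241,700; costs are reimbursed separately.
First $63,500 at 39% = $24,765.00
Next $165,500 at 32% = $52,960.00
Remaining $12,700 at 29% = $3,683.00
Fee: $24,765.00 + $52,960.00 + $3,683.00 = $81,408.00
$81,408.00 is under the $99,000 cap.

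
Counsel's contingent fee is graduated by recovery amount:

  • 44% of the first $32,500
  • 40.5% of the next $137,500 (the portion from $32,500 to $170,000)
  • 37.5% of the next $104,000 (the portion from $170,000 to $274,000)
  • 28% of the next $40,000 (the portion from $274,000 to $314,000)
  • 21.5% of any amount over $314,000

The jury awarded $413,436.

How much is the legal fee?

$141,566.24

First $32,500 at 44% = $14,300.00
Next $137,500 at 40.5% = $55,687.50
Next $104,000 at 37.5% = $39,000.00
Next $40,000 at 28% = $11,200.00
Remaining $99,436 at 21.5% = $21,378.74
Fee: $14,300.00 + $55,687.50 + $39,000.00 + $11,200.00 + $21,378.74 = $141,566.24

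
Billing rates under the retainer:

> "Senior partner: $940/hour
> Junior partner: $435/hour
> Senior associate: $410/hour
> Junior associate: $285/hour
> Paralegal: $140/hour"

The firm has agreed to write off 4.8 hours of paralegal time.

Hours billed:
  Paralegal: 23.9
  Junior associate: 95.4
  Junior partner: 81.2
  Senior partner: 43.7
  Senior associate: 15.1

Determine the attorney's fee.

$112,454.00

Senior partner: 43.7 × $940 = $41,078.00
Junior partner: 81.2 × $435 = $35,322.00
Senior associate: 15.1 × $410 = $6,191.00
Junior associate: 95.4 × $285 = $27,189.00
Paralegal: 23.9 × $140 = $3,346.00
Subtotal: $113,126.00
Write-off: 4.8 × $140 = $672.00
Total: $113,126.00 − $672.00 = $112,454.00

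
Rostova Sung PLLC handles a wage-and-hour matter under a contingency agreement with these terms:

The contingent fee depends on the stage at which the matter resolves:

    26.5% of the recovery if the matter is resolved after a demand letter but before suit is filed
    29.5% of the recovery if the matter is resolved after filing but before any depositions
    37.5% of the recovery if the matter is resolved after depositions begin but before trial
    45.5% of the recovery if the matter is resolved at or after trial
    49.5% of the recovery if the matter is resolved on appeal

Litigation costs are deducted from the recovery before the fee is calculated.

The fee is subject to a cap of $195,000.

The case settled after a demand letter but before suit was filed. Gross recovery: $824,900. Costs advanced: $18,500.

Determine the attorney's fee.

$195,000.00

Fee base (net of costs): $824,900 − $18,500 = $806,400
The matter settled after a demand letter but before suit was filed, so the 26.5% rate applies.
$806,400 × 26.5% = $213,696.00
$213,696.00 exceeds the $195,000 cap, so the fee is capped at $195,000.00.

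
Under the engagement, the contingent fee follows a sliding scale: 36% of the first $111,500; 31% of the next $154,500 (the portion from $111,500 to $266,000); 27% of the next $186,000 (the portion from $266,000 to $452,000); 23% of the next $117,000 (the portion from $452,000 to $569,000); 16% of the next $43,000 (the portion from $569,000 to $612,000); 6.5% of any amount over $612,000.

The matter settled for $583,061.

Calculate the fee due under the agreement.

$167,414.76

First $111,500 at 36% = $40,140.00
Next $154,500 at 31% = $47,895.00
Next $186,000 at 27% = $50,220.00
Next $117,000 at 23% = $26,910.00
Remaining $14,061 at 16% = $2,249.76
Fee: $40,140.00 + $47,895.00 + $50,220.00 + $26,910.00 + $2,249.76 = $167,414.76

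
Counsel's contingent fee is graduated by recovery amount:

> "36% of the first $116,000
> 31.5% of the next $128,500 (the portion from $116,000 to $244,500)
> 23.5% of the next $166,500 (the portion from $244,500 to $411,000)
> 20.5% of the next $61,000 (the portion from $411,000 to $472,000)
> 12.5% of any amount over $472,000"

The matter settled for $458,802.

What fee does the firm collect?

$131,164.41

First $116,000 at 36% = $41,760.00
Next $128,500 at 31.5% = $40,477.50
Next $166,500 at 23.5% = $39,127.50
Remaining $47,802 at 20.5% = $9,799.41
Fee: $41,760.00 + $40,477.50 + $39,127.50 + $9,799.41 = $131,164.41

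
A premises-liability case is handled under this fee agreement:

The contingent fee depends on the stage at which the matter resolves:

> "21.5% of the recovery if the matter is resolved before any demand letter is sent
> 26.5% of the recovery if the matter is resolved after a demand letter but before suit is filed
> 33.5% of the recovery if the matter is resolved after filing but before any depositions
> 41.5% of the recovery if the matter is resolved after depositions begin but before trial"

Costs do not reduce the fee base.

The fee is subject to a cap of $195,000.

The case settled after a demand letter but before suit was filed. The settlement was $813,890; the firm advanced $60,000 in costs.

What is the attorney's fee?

$195,000.00

Fee base is the gross recovery, $813,890; costs are reimbursed separately.
The matter settled after a demand letter but before suit was filed, so the 26.5% rate applies.
$813,890 × 26.5% = $215,680.85
$215,680.85 exceeds the $195,000 cap, so the fee is capped at $195,000.00.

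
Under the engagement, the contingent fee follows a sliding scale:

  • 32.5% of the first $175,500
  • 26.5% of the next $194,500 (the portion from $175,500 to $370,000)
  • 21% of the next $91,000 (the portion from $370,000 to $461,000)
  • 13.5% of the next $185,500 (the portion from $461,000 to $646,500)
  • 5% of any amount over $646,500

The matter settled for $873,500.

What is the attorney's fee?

First $175,500 at 32.5% = $57,037.50
Next $194,500 at 26.5% = $51,542.50
Next $91,000 at 21% = $19,110.00
Next $185,500 at 13.5% = $25,042.50
Remaining $227,000 at 5% = $11,350.00
Fee: $57,037.50 + $51,542.50 + $19,110.00 + $25,042.50 + $11,350.00 = $164,082.50

$164,082.50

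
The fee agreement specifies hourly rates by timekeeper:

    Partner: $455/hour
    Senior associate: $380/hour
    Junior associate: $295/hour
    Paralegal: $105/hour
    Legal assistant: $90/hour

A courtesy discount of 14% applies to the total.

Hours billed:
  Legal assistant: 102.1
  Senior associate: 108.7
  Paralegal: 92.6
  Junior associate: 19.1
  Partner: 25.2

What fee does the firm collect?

$66,493.91

Partner: 25.2 × $455 = $11,466.00
Senior associate: 108.7 × $380 = $41,306.00
Junior associate: 19.1 × $295 = $5,634.50
Paralegal: 92.6 × $105 = $9,723.00
Legal assistant: 102.1 × $90 = $9,189.00
Subtotal: $77,318.50
Less 14% discount: −$10,824.59
Total: $77,318.50 − $10,824.59 = $66,493.91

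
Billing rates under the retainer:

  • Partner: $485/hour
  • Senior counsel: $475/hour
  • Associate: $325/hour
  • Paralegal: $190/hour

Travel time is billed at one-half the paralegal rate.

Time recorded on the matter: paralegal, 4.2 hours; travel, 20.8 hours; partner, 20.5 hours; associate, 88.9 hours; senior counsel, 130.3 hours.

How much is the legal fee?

$103,501.50

Partner: 20.5 × $485 = $9,942.50
Senior counsel: 130.3 × $475 = $61,892.50
Associate: 88.9 × $325 = $28,892.50
Paralegal: 4.2 × $190 = $798.00
Subtotal: $9,942.50 + $61,892.50 + $28,892.50 + $798.00 = $101,525.50
Travel: 20.8 × ($190 ÷ 2) = 20.8 × $95.00 = $1,976.00
Total: $101,525.50 + $1,976.00 = $103,501.50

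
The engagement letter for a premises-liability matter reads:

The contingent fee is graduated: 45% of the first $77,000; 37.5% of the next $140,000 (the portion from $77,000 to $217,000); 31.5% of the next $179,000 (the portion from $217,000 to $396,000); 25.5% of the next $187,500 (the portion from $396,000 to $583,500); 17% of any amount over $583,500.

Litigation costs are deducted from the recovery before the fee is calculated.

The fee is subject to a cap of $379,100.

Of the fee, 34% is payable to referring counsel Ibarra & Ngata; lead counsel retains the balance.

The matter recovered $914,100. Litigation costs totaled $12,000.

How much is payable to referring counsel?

Fee base (net of costs): $914,100 − $12,000 = $902,100
First $77,000 at 45% = $34,650.00
Next $140,000 at 37.5% = $52,500.00
Next $179,000 at 31.5% = $56,385.00
Next $187,500 at 25.5% = $47,812.50
Remaining $318,600 at 17% = $54,162.00
Fee: $34,650.00 + $52,500.00 + $56,385.00 + $47,812.50 + $54,162.00 = $245,509.50
$245,509.50 is under the $379,100 cap.
Referral share: 34% of $245,509.50 = $83,473.23; lead counsel retains $245,509.50 − $83,473.23 = $162,036.27.

$83,473.23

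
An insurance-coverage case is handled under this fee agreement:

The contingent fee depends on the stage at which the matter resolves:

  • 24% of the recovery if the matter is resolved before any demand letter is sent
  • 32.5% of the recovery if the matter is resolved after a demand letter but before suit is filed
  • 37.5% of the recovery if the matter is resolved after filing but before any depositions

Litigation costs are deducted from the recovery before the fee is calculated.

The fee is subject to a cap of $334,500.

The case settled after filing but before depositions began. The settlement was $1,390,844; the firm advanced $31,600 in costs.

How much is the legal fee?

$334,500.00

Fee base (net of costs): $1,390,844 − $31,600 = $1,359,244
The matter settled after filing but before depositions began, so the 37.5% rate applies.
$1,359,244 × 37.5% = $509,716.50
$509,716.50 exceeds the $334,500 cap, so the fee is capped at $334,500.00.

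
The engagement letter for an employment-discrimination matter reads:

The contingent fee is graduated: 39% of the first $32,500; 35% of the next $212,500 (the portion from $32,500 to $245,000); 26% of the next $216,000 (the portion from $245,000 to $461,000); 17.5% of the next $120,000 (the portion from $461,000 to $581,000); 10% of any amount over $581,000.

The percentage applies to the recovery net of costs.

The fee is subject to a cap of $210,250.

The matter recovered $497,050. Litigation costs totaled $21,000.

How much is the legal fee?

$145,843.75

Fee base (net of costs): $497,050 − $21,000 = $476,050
First $32,500 at 39% = $12,675.00
Next $212,500 at 35% = $74,375.00
Next $216,000 at 26% = $56,160.00
Remaining $15,050 at 17.5% = $2,633.75
Fee: $12,675.00 + $74,375.00 + $56,160.00 + $2,633.75 = $145,843.75
$145,843.75 is under the $210,250 cap.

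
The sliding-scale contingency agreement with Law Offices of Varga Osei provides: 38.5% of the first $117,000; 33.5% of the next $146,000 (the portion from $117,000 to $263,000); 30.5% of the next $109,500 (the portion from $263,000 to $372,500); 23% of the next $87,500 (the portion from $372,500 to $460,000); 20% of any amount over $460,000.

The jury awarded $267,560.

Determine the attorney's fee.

$95,345.80

First $117,000 at 38.5% = $45,045.00
Next $146,000 at 33.5% = $48,910.00
Remaining $4,560 at 30.5% = $1,390.80
Fee: $45,045.00 + $48,910.00 + $1,390.80 = $95,345.80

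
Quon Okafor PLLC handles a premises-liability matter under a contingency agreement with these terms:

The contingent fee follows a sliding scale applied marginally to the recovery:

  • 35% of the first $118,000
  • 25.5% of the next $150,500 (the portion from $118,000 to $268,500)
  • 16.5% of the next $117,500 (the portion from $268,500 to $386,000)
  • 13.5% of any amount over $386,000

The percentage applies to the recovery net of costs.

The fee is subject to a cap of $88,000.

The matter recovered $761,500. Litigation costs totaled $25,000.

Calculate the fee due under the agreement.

$88,000.00

Fee base (net of costs): $761,500 − $25,000 = $736,500
First $118,000 at 35% = $41,300.00
Next $150,500 at 25.5% = $38,377.50
Next $117,500 at 16.5% = $19,387.50
Remaining $350,500 at 13.5% = $47,317.50
Fee: $41,300.00 + $38,377.50 + $19,387.50 + $47,317.50 = $146,382.50
$146,382.50 exceeds the $88,000 cap, so the fee is capped at $88,000.00.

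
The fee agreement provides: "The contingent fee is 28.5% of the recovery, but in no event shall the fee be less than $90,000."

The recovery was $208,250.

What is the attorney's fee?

28.5% of $208,250 = $59,351.25
That is below the $90,000 minimum, so the minimum applies.

$90,000.00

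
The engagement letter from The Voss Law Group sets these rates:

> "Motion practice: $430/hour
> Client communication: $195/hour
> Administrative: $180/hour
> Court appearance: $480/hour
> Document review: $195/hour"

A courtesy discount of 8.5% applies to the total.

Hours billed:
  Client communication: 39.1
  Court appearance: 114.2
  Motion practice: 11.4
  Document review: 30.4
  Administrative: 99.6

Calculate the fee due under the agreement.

$83,446.63

Motion practice: 11.4 × $430 = $4,902.00
Client communication: 39.1 × $195 = $7,624.50
Administrative: 99.6 × $180 = $17,928.00
Court appearance: 114.2 × $480 = $54,816.00
Document review: 30.4 × $195 = $5,928.00
Subtotal: $91,198.50
Less 8.5% discount: −$7,751.87
Total: $91,198.50 − $7,751.87 = $83,446.63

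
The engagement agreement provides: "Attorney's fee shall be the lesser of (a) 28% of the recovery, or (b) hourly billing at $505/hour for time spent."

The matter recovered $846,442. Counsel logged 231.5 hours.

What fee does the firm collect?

(a) 28% of $846,442 = $237,003.76
(b) 231.5 × $505 = $116,907.50
The lesser is (b): $116,907.50.

$116,907.50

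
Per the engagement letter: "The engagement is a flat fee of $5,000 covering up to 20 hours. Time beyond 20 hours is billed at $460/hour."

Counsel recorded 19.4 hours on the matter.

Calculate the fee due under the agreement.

$5,000.00

19.4 hours is within the 20-hour scope; only the flat fee applies.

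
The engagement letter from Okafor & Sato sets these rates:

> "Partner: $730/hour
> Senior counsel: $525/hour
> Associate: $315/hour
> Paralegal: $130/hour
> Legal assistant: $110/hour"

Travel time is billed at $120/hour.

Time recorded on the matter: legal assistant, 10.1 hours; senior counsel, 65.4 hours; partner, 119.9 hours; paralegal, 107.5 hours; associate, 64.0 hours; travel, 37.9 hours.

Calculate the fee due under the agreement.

$161,656.00

Partner: 119.9 × $730 = $87,527.00
Senior counsel: 65.4 × $525 = $34,335.00
Associate: 64.0 × $315 = $20,160.00
Paralegal: 107.5 × $130 = $13,975.00
Legal assistant: 10.1 × $110 = $1,111.00
Subtotal: $87,527.00 + $34,335.00 + $20,160.00 + $13,975.00 + $1,111.00 = $157,108.00
Travel: 37.9 × $120 = $4,548.00
Total: $157,108.00 + $4,548.00 = $161,656.00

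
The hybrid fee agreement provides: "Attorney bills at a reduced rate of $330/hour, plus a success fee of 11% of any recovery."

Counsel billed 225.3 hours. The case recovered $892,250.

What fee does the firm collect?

Hourly: 225.3 × $330 = $74,349.00
Success fee: 11% of $892,250 = $98,147.50
Total: $74,349.00 + $98,147.50 = $172,496.50

$172,496.50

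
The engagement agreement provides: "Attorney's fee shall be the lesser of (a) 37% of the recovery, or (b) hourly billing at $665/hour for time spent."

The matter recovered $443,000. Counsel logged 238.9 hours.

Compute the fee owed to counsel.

(a) 37% of $443,000 = $163,910.00
(b) 238.9 × $665 = $158,868.50
The lesser is (b): $158,868.50.

$158,868.50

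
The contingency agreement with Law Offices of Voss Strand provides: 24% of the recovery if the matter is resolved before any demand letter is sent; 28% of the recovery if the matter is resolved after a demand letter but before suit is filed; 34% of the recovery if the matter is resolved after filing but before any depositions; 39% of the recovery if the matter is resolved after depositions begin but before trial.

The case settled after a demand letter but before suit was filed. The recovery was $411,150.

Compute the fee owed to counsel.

$115,122.00

The matter settled after a demand letter but before suit was filed, so the 28% rate applies.
$411,150 × 28% = $115,122.00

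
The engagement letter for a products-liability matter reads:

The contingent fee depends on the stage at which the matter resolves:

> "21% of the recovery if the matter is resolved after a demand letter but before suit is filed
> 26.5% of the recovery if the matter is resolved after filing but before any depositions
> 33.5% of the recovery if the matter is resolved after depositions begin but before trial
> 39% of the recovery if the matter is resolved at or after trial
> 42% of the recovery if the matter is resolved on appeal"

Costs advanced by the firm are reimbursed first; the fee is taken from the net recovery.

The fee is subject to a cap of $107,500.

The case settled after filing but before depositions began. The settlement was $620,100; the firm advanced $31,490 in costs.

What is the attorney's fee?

Fee base (net of costs): $620,100 − $31,490 = $588,610
The matter settled after filing but before depositions began, so the 26.5% rate applies.
$588,610 × 26.5% = $155,981.65
$155,981.65 exceeds the $107,500 cap, so the fee is capped at $107,500.00.

$107,500.00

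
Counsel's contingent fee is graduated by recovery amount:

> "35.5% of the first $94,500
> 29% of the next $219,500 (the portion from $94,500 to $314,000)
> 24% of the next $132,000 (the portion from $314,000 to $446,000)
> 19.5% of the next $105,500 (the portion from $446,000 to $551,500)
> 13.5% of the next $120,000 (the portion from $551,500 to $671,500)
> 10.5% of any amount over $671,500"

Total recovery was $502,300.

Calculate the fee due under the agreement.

$139,861.00

First $94,500 at 35.5% = $33,547.50
Next $219,500 at 29% = $63,655.00
Next $132,000 at 24% = $31,680.00
Remaining $56,300 at 19.5% = $10,978.50
Fee: $33,547.50 + $63,655.00 + $31,680.00 + $10,978.50 = $139,861.00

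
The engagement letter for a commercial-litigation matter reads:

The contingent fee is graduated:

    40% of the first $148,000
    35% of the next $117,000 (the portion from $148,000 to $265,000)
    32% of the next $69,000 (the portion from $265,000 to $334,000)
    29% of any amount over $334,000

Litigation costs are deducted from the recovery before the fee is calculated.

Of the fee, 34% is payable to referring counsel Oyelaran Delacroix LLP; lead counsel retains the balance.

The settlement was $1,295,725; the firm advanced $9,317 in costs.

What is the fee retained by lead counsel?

Fee base (net of costs): $1,295,725 − $9,317 = $1,286,408
First $148,000 at 40% = $59,200.00
Next $117,000 at 35% = $40,950.00
Next $69,000 at 32% = $22,080.00
Remaining $952,408 at 29% = $276,198.32
Fee: $59,200.00 + $40,950.00 + $22,080.00 + $276,198.32 = $398,428.32
Referral share: 34% of $398,428.32 = $135,465.63; lead counsel retains $398,428.32 − $135,465.63 = $262,962.69.

$262,962.69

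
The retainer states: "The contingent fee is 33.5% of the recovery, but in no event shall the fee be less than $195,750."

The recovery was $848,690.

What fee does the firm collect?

$284,311.15

33.5% of $848,690 = $284,311.15
That exceeds the $195,750 minimum.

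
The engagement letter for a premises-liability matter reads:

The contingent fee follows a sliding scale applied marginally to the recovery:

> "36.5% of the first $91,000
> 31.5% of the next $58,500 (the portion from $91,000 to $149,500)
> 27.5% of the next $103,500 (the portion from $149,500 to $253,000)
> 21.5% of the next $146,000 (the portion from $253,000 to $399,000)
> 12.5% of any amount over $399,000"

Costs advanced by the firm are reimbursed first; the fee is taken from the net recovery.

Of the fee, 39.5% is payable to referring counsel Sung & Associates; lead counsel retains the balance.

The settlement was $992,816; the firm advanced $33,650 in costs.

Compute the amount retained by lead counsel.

Fee base (net of costs): $992,816 − $33,650 = $959,166
First $91,000 at 36.5% = $33,215.00
Next $58,500 at 31.5% = $18,427.50
Next $103,500 at 27.5% = $28,462.50
Next $146,000 at 21.5% = $31,390.00
Remaining $560,166 at 12.5% = $70,020.75
Fee: $33,215.00 + $18,427.50 + $28,462.50 + $31,390.00 + $70,020.75 = $181,515.75
Referral share: 39.5% of $181,515.75 = $71,698.72; lead counsel retains $181,515.75 − $71,698.72 = $109,817.03.

$109,817.03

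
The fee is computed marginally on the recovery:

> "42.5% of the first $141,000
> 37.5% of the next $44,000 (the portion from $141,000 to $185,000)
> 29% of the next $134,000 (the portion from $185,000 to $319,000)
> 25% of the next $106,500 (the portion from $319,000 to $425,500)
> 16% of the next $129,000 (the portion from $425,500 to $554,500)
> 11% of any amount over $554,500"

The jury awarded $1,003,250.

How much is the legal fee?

First $141,000 at 42.5% = $59,925.00
Next $44,000 at 37.5% = $16,500.00
Next $134,000 at 29% = $38,860.00
Next $106,500 at 25% = $26,625.00
Next $129,000 at 16% = $20,640.00
Remaining $448,750 at 11% = $49,362.50
Fee: $59,925.00 + $16,500.00 + $38,860.00 + $26,625.00 + $20,640.00 + $49,362.50 = $211,912.50

$211,912.50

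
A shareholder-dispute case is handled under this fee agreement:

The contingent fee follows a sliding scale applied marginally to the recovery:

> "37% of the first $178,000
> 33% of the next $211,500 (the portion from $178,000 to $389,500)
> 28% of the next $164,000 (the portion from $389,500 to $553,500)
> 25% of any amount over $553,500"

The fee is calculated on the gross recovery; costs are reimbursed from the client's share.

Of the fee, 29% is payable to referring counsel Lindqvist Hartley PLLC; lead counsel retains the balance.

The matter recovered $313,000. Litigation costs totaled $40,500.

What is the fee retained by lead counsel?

Fee base is the gross recovery, $313,000; costs are reimbursed separately.
First $178,000 at 37% = $65,860.00
Remaining $135,000 at 33% = $44,550.00
Fee: $65,860.00 + $44,550.00 = $110,410.00
Referral share: 29% of $110,410.00 = $32,018.90; lead counsel retains $110,410.00 − $32,018.90 = $78,391.10.

$78,391.10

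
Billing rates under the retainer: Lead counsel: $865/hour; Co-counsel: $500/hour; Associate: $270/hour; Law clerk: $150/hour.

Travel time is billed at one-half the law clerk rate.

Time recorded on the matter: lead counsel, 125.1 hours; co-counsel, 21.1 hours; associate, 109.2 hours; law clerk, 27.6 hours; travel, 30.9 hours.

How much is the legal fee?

Lead counsel: 125.1 × $865 = $108,211.50
Co-counsel: 21.1 × $500 = $10,550.00
Associate: 109.2 × $270 = $29,484.00
Law clerk: 27.6 × $150 = $4,140.00
Subtotal: $108,211.50 + $10,550.00 + $29,484.00 + $4,140.00 = $152,385.50
Travel: 30.9 × ($150 ÷ 2) = 30.9 × $75.00 = $2,317.50
Total: $152,385.50 + $2,317.50 = $154,703.00

$154,703.00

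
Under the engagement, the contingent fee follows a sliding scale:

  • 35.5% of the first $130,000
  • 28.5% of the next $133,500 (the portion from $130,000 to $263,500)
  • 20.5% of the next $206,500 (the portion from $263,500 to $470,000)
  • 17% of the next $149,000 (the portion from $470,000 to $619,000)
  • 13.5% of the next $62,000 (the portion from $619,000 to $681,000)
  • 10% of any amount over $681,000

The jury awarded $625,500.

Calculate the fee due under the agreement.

First $130,000 at 35.5% = $46,150.00
Next $133,500 at 28.5% = $38,047.50
Next $206,500 at 20.5% = $42,332.50
Next $149,000 at 17% = $25,330.00
Remaining $6,500 at 13.5% = $877.50
Fee: $46,150.00 + $38,047.50 + $42,332.50 + $25,330.00 + $877.50 = $152,737.50

$152,737.50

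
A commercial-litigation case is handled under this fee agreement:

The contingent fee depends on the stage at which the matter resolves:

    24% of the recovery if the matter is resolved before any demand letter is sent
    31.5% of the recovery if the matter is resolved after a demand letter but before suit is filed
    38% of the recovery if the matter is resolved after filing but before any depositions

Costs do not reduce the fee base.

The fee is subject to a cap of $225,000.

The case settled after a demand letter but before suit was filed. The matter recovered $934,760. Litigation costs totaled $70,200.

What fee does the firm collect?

$225,000.00

Fee base is the gross recovery, $934,760; costs are reimbursed separately.
The matter settled after a demand letter but before suit was filed, so the 31.5% rate applies.
$934,760 × 31.5% = $294,449.40
$294,449.40 exceeds the $225,000 cap, so the fee is capped at $225,000.00.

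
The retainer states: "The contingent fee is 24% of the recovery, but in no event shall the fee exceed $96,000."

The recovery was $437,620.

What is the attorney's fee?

24% of $437,620 = $105,028.80
That exceeds the $96,000 cap, so the fee is capped at $96,000.

$96,000.00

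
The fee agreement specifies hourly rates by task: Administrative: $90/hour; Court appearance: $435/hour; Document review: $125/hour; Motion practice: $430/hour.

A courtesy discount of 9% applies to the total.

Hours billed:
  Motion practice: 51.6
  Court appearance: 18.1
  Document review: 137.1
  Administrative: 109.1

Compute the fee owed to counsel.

Administrative: 109.1 × $90 = $9,819.00
Court appearance: 18.1 × $435 = $7,873.50
Document review: 137.1 × $125 = $17,137.50
Motion practice: 51.6 × $430 = $22,188.00
Subtotal: $57,018.00
Less 9% discount: −$5,131.62
Total: $57,018.00 − $5,131.62 = $51,886.38

$51,886.38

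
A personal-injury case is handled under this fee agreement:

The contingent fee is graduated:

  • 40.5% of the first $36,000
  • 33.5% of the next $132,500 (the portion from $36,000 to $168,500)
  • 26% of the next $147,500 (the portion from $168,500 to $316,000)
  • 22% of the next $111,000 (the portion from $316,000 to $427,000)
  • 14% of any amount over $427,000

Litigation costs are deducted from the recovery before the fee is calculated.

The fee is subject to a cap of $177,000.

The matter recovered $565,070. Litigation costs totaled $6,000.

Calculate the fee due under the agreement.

$140,227.30

Fee base (net of costs): $565,070 − $6,000 = $559,070
First $36,000 at 40.5% = $14,580.00
Next $132,500 at 33.5% = $44,387.50
Next $147,500 at 26% = $38,350.00
Next $111,000 at 22% = $24,420.00
Remaining $132,070 at 14% = $18,489.80
Fee: $14,580.00 + $44,387.50 + $38,350.00 + $24,420.00 + $18,489.80 = $140,227.30
$140,227.30 is under the $177,000 cap.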